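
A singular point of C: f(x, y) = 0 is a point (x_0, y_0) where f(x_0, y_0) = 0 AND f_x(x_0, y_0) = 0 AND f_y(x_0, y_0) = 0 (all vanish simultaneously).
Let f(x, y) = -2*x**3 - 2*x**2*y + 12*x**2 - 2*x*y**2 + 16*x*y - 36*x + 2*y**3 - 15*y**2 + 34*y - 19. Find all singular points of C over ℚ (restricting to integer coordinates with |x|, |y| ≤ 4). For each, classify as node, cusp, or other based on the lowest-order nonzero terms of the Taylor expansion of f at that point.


Singular points: {(1, 3)}; classification: cusp.

Compute partial derivatives:
  f_x = -6*x**2 - 4*x*y + 24*x - 2*y**2 + 16*y - 36.
  f_y = -2*x**2 - 4*x*y + 16*x + 6*y**2 - 30*y + 34.
Scan x_0 ∈ {−4, ..., 4}. For each x_0, f_y(x_0, y) is a polynomial in y; find its integer roots y ∈ {−4, ..., 4}, then test f_x and f at those candidates.
  x = -4: f_y(-4, y) = 6*y**2 - 14*y - 62; no integer root y with |y| ≤ 4.
  x = -3: f_y(-3, y) = 6*y**2 - 18*y - 32; no integer root y with |y| ≤ 4.
  x = -2: f_y(-2, y) = 6*y**2 - 22*y - 6; no integer root y with |y| ≤ 4.
  x = -1: f_y(-1, y) = 6*y**2 - 26*y + 16; no integer root y with |y| ≤ 4.
  x = 0: f_y(0, y) = 6*y**2 - 30*y + 34; no integer root y with |y| ≤ 4.
  x = 1: f_y(1, y) = 6*y**2 - 34*y + 48; vanishes at y ∈ {3}. (1, 3): f_x = 0, f = 0 — SINGULAR.
  x = 2: f_y(2, y) = 6*y**2 - 38*y + 58; no integer root y with |y| ≤ 4.
  x = 3: f_y(3, y) = 6*y**2 - 42*y + 64; no integer root y with |y| ≤ 4.
  x = 4: f_y(4, y) = 6*y**2 - 46*y + 66; no integer root y with |y| ≤ 4.
Only singular point on the grid: (1, 3).
Classify: substitute x = 1 + u, y = 3 + v and expand: f = -2*u**3 - 2*u**2*v - 2*u*v**2 + 2*v**3 + v**2.
No constant or linear terms (consistent with a singular point). Quadratic part: v**2. Cubic part: -2*u**3 - 2*u**2*v - 2*u*v**2 + 2*v**3.
The quadratic part v**2 is a perfect square, so there is a single (double) tangent line v = 0, i.e. y = 3. Restricting the cubic part to that line (v = 0) leaves -2*u**3 ≠ 0, so f is not divisible by v and the branch is v² ≈ 2*u**3 to lowest order — this is a cusp.
Classification: cusp.


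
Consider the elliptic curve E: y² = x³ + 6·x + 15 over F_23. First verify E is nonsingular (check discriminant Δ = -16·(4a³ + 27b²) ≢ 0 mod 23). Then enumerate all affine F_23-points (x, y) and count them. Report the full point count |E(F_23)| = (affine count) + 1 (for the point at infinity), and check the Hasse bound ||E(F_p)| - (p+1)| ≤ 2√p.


Affine points = {(2, 9), (2, 14), (5, 3), (5, 20), (7, 3), (7, 20), (8, 0), (9, 4), (9, 19), (11, 3), (11, 20), (13, 6), (13, 17), (17, 4), (17, 19), (20, 4), (20, 19), (21, 8), (21, 15), (22, 10), (22, 13)}; affine count = 21; |E(F_23)| = 22.

Discriminant check: Δ ∝ 4a³ + 27b² = 4·6³ + 27·15² = 4·216 + 27·225 ≡ 16 (mod 23). Nonzero ⇒ E is nonsingular.
For each x ∈ F_23, compute rhs = x³ + 6·x + 15 mod 23, then count y ∈ F_23 with y² ≡ rhs.
  x = 0: rhs = 15, matching y values: none (0 points).
  x = 1: rhs = 22, matching y values: none (0 points).
  x = 2: rhs = 12, matching y values: 9, 14 (2 points).
  x = 3: rhs = 14, matching y values: none (0 points).
  x = 4: rhs = 11, matching y values: none (0 points).
  x = 5: rhs = 9, matching y values: 3, 20 (2 points).
  x = 6: rhs = 14, matching y values: none (0 points).
  x = 7: rhs = 9, matching y values: 3, 20 (2 points).
  x = 8: rhs = 0, matching y values: 0 (1 points).
  x = 9: rhs = 16, matching y values: 4, 19 (2 points).
  x = 10: rhs = 17, matching y values: none (0 points).
  x = 11: rhs = 9, matching y values: 3, 20 (2 points).
  x = 12: rhs = 21, matching y values: none (0 points).
  x = 13: rhs = 13, matching y values: 6, 17 (2 points).
  x = 14: rhs = 14, matching y values: none (0 points).
  x = 15: rhs = 7, matching y values: none (0 points).
  x = 16: rhs = 21, matching y values: none (0 points).
  x = 17: rhs = 16, matching y values: 4, 19 (2 points).
  x = 18: rhs = 21, matching y values: none (0 points).
  x = 19: rhs = 19, matching y values: none (0 points).
  x = 20: rhs = 16, matching y values: 4, 19 (2 points).
  x = 21: rhs = 18, matching y values: 8, 15 (2 points).
  x = 22: rhs = 8, matching y values: 10, 13 (2 points).
Total affine count: 21.
Full point count |E(F_23)| = 21 + 1 = 22.
Hasse bound: |22 − (23+1)| = |-2| = 2 ≤ 2√23 ≈ 9.5917 ✓.


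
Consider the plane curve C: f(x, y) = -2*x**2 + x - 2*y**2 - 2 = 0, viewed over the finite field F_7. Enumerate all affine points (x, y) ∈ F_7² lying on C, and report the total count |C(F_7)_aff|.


Affine F_7-points: {(1, 3), (1, 4), (3, 3), (3, 4), (5, 1), (5, 6), (6, 1), (6, 6)}; count = 8.

For each of the 49 pairs (x, y) ∈ F_7², evaluate f(x, y) mod 7. Record the zeros.
  x = 0: [0↦5, 1↦3, 2↦4, 3↦1, 4↦1, 5↦4, 6↦3]  zeros at y ∈ ∅
  x = 1: [0↦4, 1↦2, 2↦3, 3↦0, 4↦0, 5↦3, 6↦2]  zeros at y ∈ {3, 4}
  x = 2: [0↦6, 1↦4, 2↦5, 3↦2, 4↦2, 5↦5, 6↦4]  zeros at y ∈ ∅
  x = 3: [0↦4, 1↦2, 2↦3, 3↦0, 4↦0, 5↦3, 6↦2]  zeros at y ∈ {3, 4}
  x = 4: [0↦5, 1↦3, 2↦4, 3↦1, 4↦1, 5↦4, 6↦3]  zeros at y ∈ ∅
  x = 5: [0↦2, 1↦0, 2↦1, 3↦5, 4↦5, 5↦1, 6↦0]  zeros at y ∈ {1, 6}
  x = 6: [0↦2, 1↦0, 2↦1, 3↦5, 4↦5, 5↦1, 6↦0]  zeros at y ∈ {1, 6}
Collecting zeros: affine points = {(1, 3), (1, 4), (3, 3), (3, 4), (5, 1), (5, 6), (6, 1), (6, 6)}.
Total count |C(F_7)_aff| = 8.


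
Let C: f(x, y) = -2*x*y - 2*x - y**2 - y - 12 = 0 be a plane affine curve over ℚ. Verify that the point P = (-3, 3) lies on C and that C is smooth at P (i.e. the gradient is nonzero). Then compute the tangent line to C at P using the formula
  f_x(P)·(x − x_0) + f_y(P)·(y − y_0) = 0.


Tangent line at P: -8*x - y - 21 = 0.

Step 1: f(-3, 3) = 0, so P lies on C.
Step 2: partial derivatives
  f_x(x, y) = -2*y - 2, f_y(x, y) = -2*x - 2*y - 1.
  f_x(P) = -8, f_y(P) = -1 (gradient nonzero, so P is smooth).
Step 3: tangent line at P: -8·(x − -3) + -1·(y − 3) = 0.
Expanding: -8*x - y - 21 = 0.


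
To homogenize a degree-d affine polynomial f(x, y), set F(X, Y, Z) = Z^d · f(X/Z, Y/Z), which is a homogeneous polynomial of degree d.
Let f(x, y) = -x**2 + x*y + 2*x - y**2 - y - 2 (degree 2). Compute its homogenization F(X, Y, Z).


F(X, Y, Z) = -X**2 + X*Y + 2*X*Z - Y**2 - Y*Z - 2*Z**2

deg(f) = 2.
Substitute x = X/Z, y = Y/Z into f, then multiply by Z^2.
  monomial -1·x^2·y^0 ↦ -1·X^2·Y^0·Z^0.
  monomial 1·x^1·y^1 ↦ 1·X^1·Y^1·Z^0.
  monomial 2·x^1·y^0 ↦ 2·X^1·Y^0·Z^1.
  monomial -1·x^0·y^2 ↦ -1·X^0·Y^2·Z^0.
  monomial -1·x^0·y^1 ↦ -1·X^0·Y^1·Z^1.
  monomial -2·x^0·y^0 ↦ -2·X^0·Y^0·Z^2.
Collecting: F(X, Y, Z) = -X**2 + X*Y + 2*X*Z - Y**2 - Y*Z - 2*Z**2.


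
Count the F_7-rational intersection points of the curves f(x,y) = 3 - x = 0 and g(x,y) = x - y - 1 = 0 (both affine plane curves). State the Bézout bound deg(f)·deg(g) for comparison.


Common zeros: {(3, 2)}; count = 1; Bézout bound = 1.

deg(f) = 1, deg(g) = 1, so Bézout bound = 1.
Scan x ∈ F_7. For each x, list the y ∈ F_7 with f(x, y) ≡ 0 and those with g(x, y) ≡ 0 (mod 7); the common zeros in that column are the intersection.
  x = 0: f ≡ 0 at y ∈ ∅; g ≡ 0 at y ∈ {6}; common: ∅.
  x = 1: f ≡ 0 at y ∈ ∅; g ≡ 0 at y ∈ {0}; common: ∅.
  x = 2: f ≡ 0 at y ∈ ∅; g ≡ 0 at y ∈ {1}; common: ∅.
  x = 3: f ≡ 0 at y ∈ {0, 1, 2, 3, 4, 5, 6}; g ≡ 0 at y ∈ {2}; common: {2}.
  x = 4: f ≡ 0 at y ∈ ∅; g ≡ 0 at y ∈ {3}; common: ∅.
  x = 5: f ≡ 0 at y ∈ ∅; g ≡ 0 at y ∈ {4}; common: ∅.
  x = 6: f ≡ 0 at y ∈ ∅; g ≡ 0 at y ∈ {5}; common: ∅.
Collecting: common zeros = {(3, 2)}, so the count is 1.
Comparison with the Bézout bound: 1 ≤ 1 = deg(f)·deg(g), as expected for curves with no common component (the bound is attained).


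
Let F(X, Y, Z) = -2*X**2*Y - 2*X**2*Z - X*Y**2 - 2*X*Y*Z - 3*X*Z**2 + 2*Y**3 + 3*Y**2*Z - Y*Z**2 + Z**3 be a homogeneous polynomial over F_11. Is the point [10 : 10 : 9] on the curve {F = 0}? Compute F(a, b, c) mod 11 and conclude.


F(10,10,9) ≡ 0 (mod 11); P is on the curve.

Evaluate F(10, 10, 9) term-by-term (mod 11).
  -2*X**2*Y ↦ -2·100·10·1 = -2000
  -2*X**2*Z ↦ -2·100·1·9 = -1800
  -X*Y**2 ↦ -1·10·100·1 = -1000
  -2*X*Y*Z ↦ -2·10·10·9 = -1800
  -3*X*Z**2 ↦ -3·10·1·81 = -2430
  2*Y**3 ↦ 2·1·1000·1 = 2000
  3*Y**2*Z ↦ 3·1·100·9 = 2700
  -Y*Z**2 ↦ -1·1·10·81 = -810
  Z**3 ↦ 1·1·1·729 = 729
Sum: F(10, 10, 9) = (-2000) + (-1800) + (-1000) + (-1800) + (-2430) + (2000) + (2700) + (-810) + (729) = -4411.
Reducing mod 11: -4411 ≡ 0 (mod 11).
Since F(a, b, c) ≡ 0 (mod 11), P lies on the curve.


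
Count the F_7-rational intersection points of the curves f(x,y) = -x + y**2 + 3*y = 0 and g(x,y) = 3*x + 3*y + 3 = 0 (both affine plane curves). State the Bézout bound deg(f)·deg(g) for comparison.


Common zeros: ∅; count = 0; Bézout bound = 2.

deg(f) = 2, deg(g) = 1, so Bézout bound = 2.
Scan x ∈ F_7. For each x, list the y ∈ F_7 with f(x, y) ≡ 0 and those with g(x, y) ≡ 0 (mod 7); the common zeros in that column are the intersection.
  x = 0: f ≡ 0 at y ∈ {0, 4}; g ≡ 0 at y ∈ {6}; common: ∅.
  x = 1: f ≡ 0 at y ∈ ∅; g ≡ 0 at y ∈ {5}; common: ∅.
  x = 2: f ≡ 0 at y ∈ ∅; g ≡ 0 at y ∈ {4}; common: ∅.
  x = 3: f ≡ 0 at y ∈ {2}; g ≡ 0 at y ∈ {3}; common: ∅.
  x = 4: f ≡ 0 at y ∈ {1, 3}; g ≡ 0 at y ∈ {2}; common: ∅.
  x = 5: f ≡ 0 at y ∈ {5, 6}; g ≡ 0 at y ∈ {1}; common: ∅.
  x = 6: f ≡ 0 at y ∈ ∅; g ≡ 0 at y ∈ {0}; common: ∅.
Collecting: common zeros = ∅, so the count is 0.
Comparison with the Bézout bound: 0 ≤ 2 = deg(f)·deg(g), as expected for curves with no common component (the affine F_7-count falls short of the bound because intersections may lie at infinity, over extension fields, or carry multiplicity).


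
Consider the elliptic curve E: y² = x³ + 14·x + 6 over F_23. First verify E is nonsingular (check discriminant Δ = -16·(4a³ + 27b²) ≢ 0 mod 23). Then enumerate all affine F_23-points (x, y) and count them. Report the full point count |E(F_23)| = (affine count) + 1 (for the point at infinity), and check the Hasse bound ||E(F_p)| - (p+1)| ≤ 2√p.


Affine points = {(0, 11), (0, 12), (3, 11), (3, 12), (8, 3), (8, 20), (12, 4), (12, 19), (13, 4), (13, 19), (14, 5), (14, 18), (15, 7), (15, 16), (16, 5), (16, 18), (18, 8), (18, 15), (19, 1), (19, 22), (20, 11), (20, 12), (21, 4), (21, 19)}; affine count = 24; |E(F_23)| = 25.

Discriminant check: Δ ∝ 4a³ + 27b² = 4·14³ + 27·6² = 4·2744 + 27·36 ≡ 11 (mod 23). Nonzero ⇒ E is nonsingular.
For each x ∈ F_23, compute rhs = x³ + 14·x + 6 mod 23, then count y ∈ F_23 with y² ≡ rhs.
  x = 0: rhs = 6, matching y values: 11, 12 (2 points).
  x = 1: rhs = 21, matching y values: none (0 points).
  x = 2: rhs = 19, matching y values: none (0 points).
  x = 3: rhs = 6, matching y values: 11, 12 (2 points).
  x = 4: rhs = 11, matching y values: none (0 points).
  x = 5: rhs = 17, matching y values: none (0 points).
  x = 6: rhs = 7, matching y values: none (0 points).
  x = 7: rhs = 10, matching y values: none (0 points).
  x = 8: rhs = 9, matching y values: 3, 20 (2 points).
  x = 9: rhs = 10, matching y values: none (0 points).
  x = 10: rhs = 19, matching y values: none (0 points).
  x = 11: rhs = 19, matching y values: none (0 points).
  x = 12: rhs = 16, matching y values: 4, 19 (2 points).
  x = 13: rhs = 16, matching y values: 4, 19 (2 points).
  x = 14: rhs = 2, matching y values: 5, 18 (2 points).
  x = 15: rhs = 3, matching y values: 7, 16 (2 points).
  x = 16: rhs = 2, matching y values: 5, 18 (2 points).
  x = 17: rhs = 5, matching y values: none (0 points).
  x = 18: rhs = 18, matching y values: 8, 15 (2 points).
  x = 19: rhs = 1, matching y values: 1, 22 (2 points).
  x = 20: rhs = 6, matching y values: 11, 12 (2 points).
  x = 21: rhs = 16, matching y values: 4, 19 (2 points).
  x = 22: rhs = 14, matching y values: none (0 points).
Total affine count: 24.
Full point count |E(F_23)| = 24 + 1 = 25.
Hasse bound: |25 − (23+1)| = |1| = 1 ≤ 2√23 ≈ 9.5917 ✓.


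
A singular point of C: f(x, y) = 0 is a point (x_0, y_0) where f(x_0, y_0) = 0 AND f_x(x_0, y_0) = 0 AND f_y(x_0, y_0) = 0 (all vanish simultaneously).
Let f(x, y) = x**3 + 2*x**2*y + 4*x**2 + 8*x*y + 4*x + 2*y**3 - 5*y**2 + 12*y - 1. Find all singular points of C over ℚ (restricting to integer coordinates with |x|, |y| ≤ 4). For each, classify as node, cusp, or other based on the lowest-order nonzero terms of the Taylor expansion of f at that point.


Singular points: {(-2, 1)}; classification: cusp.

Compute partial derivatives:
  f_x = 3*x**2 + 4*x*y + 8*x + 8*y + 4.
  f_y = 2*x**2 + 8*x + 6*y**2 - 10*y + 12.
Scan x_0 ∈ {−4, ..., 4}. For each x_0, f_y(x_0, y) is a polynomial in y; find its integer roots y ∈ {−4, ..., 4}, then test f_x and f at those candidates.
  x = -4: f_y(-4, y) = 6*y**2 - 10*y + 12; no integer root y with |y| ≤ 4.
  x = -3: f_y(-3, y) = 6*y**2 - 10*y + 6; no integer root y with |y| ≤ 4.
  x = -2: f_y(-2, y) = 6*y**2 - 10*y + 4; vanishes at y ∈ {1}. (-2, 1): f_x = 0, f = 0 — SINGULAR.
  x = -1: f_y(-1, y) = 6*y**2 - 10*y + 6; no integer root y with |y| ≤ 4.
  x = 0: f_y(0, y) = 6*y**2 - 10*y + 12; no integer root y with |y| ≤ 4.
  x = 1: f_y(1, y) = 6*y**2 - 10*y + 22; no integer root y with |y| ≤ 4.
  x = 2: f_y(2, y) = 6*y**2 - 10*y + 36; no integer root y with |y| ≤ 4.
  x = 3: f_y(3, y) = 6*y**2 - 10*y + 54; no integer root y with |y| ≤ 4.
  x = 4: f_y(4, y) = 6*y**2 - 10*y + 76; no integer root y with |y| ≤ 4.
Only singular point on the grid: (-2, 1).
Classify: substitute x = -2 + u, y = 1 + v and expand: f = u**3 + 2*u**2*v + 2*v**3 + v**2.
No constant or linear terms (consistent with a singular point). Quadratic part: v**2. Cubic part: u**3 + 2*u**2*v + 2*v**3.
The quadratic part v**2 is a perfect square, so there is a single (double) tangent line v = 0, i.e. y = 1. Restricting the cubic part to that line (v = 0) leaves u**3 ≠ 0, so f is not divisible by v and the branch is v² ≈ -u**3 to lowest order — this is a cusp.
Classification: cusp.


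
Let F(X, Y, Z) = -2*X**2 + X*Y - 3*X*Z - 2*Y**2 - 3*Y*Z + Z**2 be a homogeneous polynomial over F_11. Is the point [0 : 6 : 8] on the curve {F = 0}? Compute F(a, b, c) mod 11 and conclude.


F(0,6,8) ≡ 2 (mod 11); P is NOT on the curve.

Evaluate F(0, 6, 8) term-by-term (mod 11).
  -2*X**2 ↦ -2·0·1·1 = 0
  X*Y ↦ 1·0·6·1 = 0
  -3*X*Z ↦ -3·0·1·8 = 0
  -2*Y**2 ↦ -2·1·36·1 = -72
  -3*Y*Z ↦ -3·1·6·8 = -144
  Z**2 ↦ 1·1·1·64 = 64
Sum: F(0, 6, 8) = (0) + (0) + (0) + (-72) + (-144) + (64) = -152.
Reducing mod 11: -152 ≡ 2 (mod 11).
Since F(a, b, c) ≡ 2 ≠ 0 (mod 11), P does NOT lie on the curve.


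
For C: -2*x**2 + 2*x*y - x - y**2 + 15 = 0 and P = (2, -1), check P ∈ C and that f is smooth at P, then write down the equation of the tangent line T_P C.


Tangent line at P: -11*x + 6*y + 28 = 0.

Step 1: f(2, -1) = 0, so P lies on C.
Step 2: partial derivatives
  f_x(x, y) = -4*x + 2*y - 1, f_y(x, y) = 2*x - 2*y.
  f_x(P) = -11, f_y(P) = 6 (gradient nonzero, so P is smooth).
Step 3: tangent line at P: -11·(x − 2) + 6·(y − -1) = 0.
Expanding: -11*x + 6*y + 28 = 0.


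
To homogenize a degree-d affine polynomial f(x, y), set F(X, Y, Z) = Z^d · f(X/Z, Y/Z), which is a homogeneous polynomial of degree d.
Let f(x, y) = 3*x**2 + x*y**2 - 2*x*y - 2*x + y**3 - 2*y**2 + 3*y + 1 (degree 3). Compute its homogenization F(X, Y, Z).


F(X, Y, Z) = 3*X**2*Z + X*Y**2 - 2*X*Y*Z - 2*X*Z**2 + Y**3 - 2*Y**2*Z + 3*Y*Z**2 + Z**3

deg(f) = 3.
Substitute x = X/Z, y = Y/Z into f, then multiply by Z^3.
  monomial 3·x^2·y^0 ↦ 3·X^2·Y^0·Z^1.
  monomial 1·x^1·y^2 ↦ 1·X^1·Y^2·Z^0.
  monomial -2·x^1·y^1 ↦ -2·X^1·Y^1·Z^1.
  monomial -2·x^1·y^0 ↦ -2·X^1·Y^0·Z^2.
  monomial 1·x^0·y^3 ↦ 1·X^0·Y^3·Z^0.
  monomial -2·x^0·y^2 ↦ -2·X^0·Y^2·Z^1.
  monomial 3·x^0·y^1 ↦ 3·X^0·Y^1·Z^2.
  monomial 1·x^0·y^0 ↦ 1·X^0·Y^0·Z^3.
Collecting: F(X, Y, Z) = 3*X**2*Z + X*Y**2 - 2*X*Y*Z - 2*X*Z**2 + Y**3 - 2*Y**2*Z + 3*Y*Z**2 + Z**3.


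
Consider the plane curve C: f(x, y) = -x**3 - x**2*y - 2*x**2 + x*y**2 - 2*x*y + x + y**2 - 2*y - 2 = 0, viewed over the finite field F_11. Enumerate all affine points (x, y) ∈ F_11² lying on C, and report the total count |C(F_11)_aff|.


Affine F_11-points: {(0, 6), (0, 7), (3, 0), (3, 7), (4, 5), (4, 9), (7, 5), (7, 10), (10, 7)}; count = 9.

For each of the 121 pairs (x, y) ∈ F_11², evaluate f(x, y) mod 11. Record the zeros.
  x = 0: [0↦9, 1↦8, 2↦9, 3↦1, 4↦6, 5↦2, 6↦0, 7↦0, 8↦2, 9↦6, 10↦1]  zeros at y ∈ {6, 7}
  x = 1: [0↦7, 1↦4, 2↦5, 3↦10, 4↦8, 5↦10, 6↦5, 7↦4, 8↦7, 9↦3, 10↦3]  zeros at y ∈ ∅
  x = 2: [0↦6, 1↦10, 2↦9, 3↦3, 4↦3, 5↦9, 6↦10, 7↦6, 8↦8, 9↦5, 10↦8]  zeros at y ∈ ∅
  x = 3: [0↦0, 1↦9, 2↦4, 3↦7, 4↦7, 5↦4, 6↦9, 7↦0, 8↦10, 9↦6, 10↦10]  zeros at y ∈ {0, 7}
  x = 4: [0↦5, 1↦6, 2↦6, 3↦5, 4↦3, 5↦0, 6↦7, 7↦2, 8↦7, 9↦0, 10↦3]  zeros at y ∈ {5, 9}
  x = 5: [0↦4, 1↦6, 2↦9, 3↦2, 4↦7, 5↦2, 6↦9, 7↦6, 8↦4, 9↦3, 10↦3]  zeros at y ∈ ∅
  x = 6: [0↦2, 1↦3, 2↦7, 3↦3, 4↦2, 5↦4, 6↦9, 7↦6, 8↦6, 9↦9, 10↦4]  zeros at y ∈ ∅
  x = 7: [0↦4, 1↦2, 2↦5, 3↦2, 4↦4, 5↦0, 6↦1, 7↦7, 8↦7, 9↦1, 10↦0]  zeros at y ∈ {5, 10}
  x = 8: [0↦4, 1↦8, 2↦8, 3↦4, 4↦7, 5↦6, 6↦1, 7↦3, 8↦1, 9↦6, 10↦7]  zeros at y ∈ ∅
  x = 9: [0↦7, 1↦4, 2↦10, 3↦3, 4↦5, 5↦5, 6↦3, 7↦10, 8↦4, 9↦7, 10↦8]  zeros at y ∈ ∅
  x = 10: [0↦7, 1↦6, 2↦5, 3↦4, 4↦3, 5↦2, 6↦1, 7↦0, 8↦10, 9↦9, 10↦8]  zeros at y ∈ {7}
Collecting zeros: affine points = {(0, 6), (0, 7), (3, 0), (3, 7), (4, 5), (4, 9), (7, 5), (7, 10), (10, 7)}.
Total count |C(F_11)_aff| = 9.


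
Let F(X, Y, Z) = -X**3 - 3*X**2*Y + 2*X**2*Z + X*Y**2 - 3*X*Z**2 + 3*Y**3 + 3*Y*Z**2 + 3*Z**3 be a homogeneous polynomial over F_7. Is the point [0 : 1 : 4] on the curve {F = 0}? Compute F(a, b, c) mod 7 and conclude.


F(0,1,4) ≡ 5 (mod 7); P is NOT on the curve.

Evaluate F(0, 1, 4) term-by-term (mod 7).
  -X**3 ↦ -1·0·1·1 = 0
  -3*X**2*Y ↦ -3·0·1·1 = 0
  2*X**2*Z ↦ 2·0·1·4 = 0
  X*Y**2 ↦ 1·0·1·1 = 0
  -3*X*Z**2 ↦ -3·0·1·16 = 0
  3*Y**3 ↦ 3·1·1·1 = 3
  3*Y*Z**2 ↦ 3·1·1·16 = 48
  3*Z**3 ↦ 3·1·1·64 = 192
Sum: F(0, 1, 4) = (0) + (0) + (0) + (0) + (0) + (3) + (48) + (192) = 243.
Reducing mod 7: 243 ≡ 5 (mod 7).
Since F(a, b, c) ≡ 5 ≠ 0 (mod 7), P does NOT lie on the curve.


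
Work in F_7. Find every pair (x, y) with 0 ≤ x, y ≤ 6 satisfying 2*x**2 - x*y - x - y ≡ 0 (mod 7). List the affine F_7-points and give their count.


Affine F_7-points: {(0, 0), (1, 4), (2, 2), (3, 2), (4, 0), (5, 4)}; count = 6.

For each of the 49 pairs (x, y) ∈ F_7², evaluate f(x, y) mod 7. Record the zeros.
  x = 0: [0↦0, 1↦6, 2↦5, 3↦4, 4↦3, 5↦2, 6↦1]  zeros at y ∈ {0}
  x = 1: [0↦1, 1↦6, 2↦4, 3↦2, 4↦0, 5↦5, 6↦3]  zeros at y ∈ {4}
  x = 2: [0↦6, 1↦3, 2↦0, 3↦4, 4↦1, 5↦5, 6↦2]  zeros at y ∈ {2}
  x = 3: [0↦1, 1↦4, 2↦0, 3↦3, 4↦6, 5↦2, 6↦5]  zeros at y ∈ {2}
  x = 4: [0↦0, 1↦2, 2↦4, 3↦6, 4↦1, 5↦3, 6↦5]  zeros at y ∈ {0}
  x = 5: [0↦3, 1↦4, 2↦5, 3↦6, 4↦0, 5↦1, 6↦2]  zeros at y ∈ {4}
  x = 6: [0↦3, 1↦3, 2↦3, 3↦3, 4↦3, 5↦3, 6↦3]  zeros at y ∈ ∅
Collecting zeros: affine points = {(0, 0), (1, 4), (2, 2), (3, 2), (4, 0), (5, 4)}.
Total count |C(F_7)_aff| = 6.


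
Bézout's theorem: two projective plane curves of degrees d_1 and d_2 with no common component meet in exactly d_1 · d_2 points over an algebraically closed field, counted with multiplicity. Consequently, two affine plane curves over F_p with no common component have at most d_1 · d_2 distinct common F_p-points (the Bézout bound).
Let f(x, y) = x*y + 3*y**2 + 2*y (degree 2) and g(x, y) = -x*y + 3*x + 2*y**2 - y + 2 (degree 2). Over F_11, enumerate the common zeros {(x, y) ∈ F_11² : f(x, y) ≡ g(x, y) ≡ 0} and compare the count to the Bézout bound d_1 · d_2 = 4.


Common zeros: {(3, 0), (3, 2), (8, 4)}; count = 3; Bézout bound = 4.

deg(f) = 2, deg(g) = 2, so Bézout bound = 4.
Scan x ∈ F_11. For each x, list the y ∈ F_11 with f(x, y) ≡ 0 and those with g(x, y) ≡ 0 (mod 11); the common zeros in that column are the intersection.
  x = 0: f ≡ 0 at y ∈ {0, 3}; g ≡ 0 at y ∈ ∅; common: ∅.
  x = 1: f ≡ 0 at y ∈ {0, 10}; g ≡ 0 at y ∈ ∅; common: ∅.
  x = 2: f ≡ 0 at y ∈ {0, 6}; g ≡ 0 at y ∈ {9}; common: ∅.
  x = 3: f ≡ 0 at y ∈ {0, 2}; g ≡ 0 at y ∈ {0, 2}; common: {0, 2}.
  x = 4: f ≡ 0 at y ∈ {0, 9}; g ≡ 0 at y ∈ {1, 7}; common: ∅.
  x = 5: f ≡ 0 at y ∈ {0, 5}; g ≡ 0 at y ∈ ∅; common: ∅.
  x = 6: f ≡ 0 at y ∈ {0, 1}; g ≡ 0 at y ∈ ∅; common: ∅.
  x = 7: f ≡ 0 at y ∈ {0, 8}; g ≡ 0 at y ∈ {5, 10}; common: ∅.
  x = 8: f ≡ 0 at y ∈ {0, 4}; g ≡ 0 at y ∈ {4, 6}; common: {4}.
  x = 9: f ≡ 0 at y ∈ {0}; g ≡ 0 at y ∈ {8}; common: ∅.
  x = 10: f ≡ 0 at y ∈ {0, 7}; g ≡ 0 at y ∈ ∅; common: ∅.
Collecting: common zeros = {(3, 0), (3, 2), (8, 4)}, so the count is 3.
Comparison with the Bézout bound: 3 ≤ 4 = deg(f)·deg(g), as expected for curves with no common component (the affine F_11-count falls short of the bound because intersections may lie at infinity, over extension fields, or carry multiplicity).


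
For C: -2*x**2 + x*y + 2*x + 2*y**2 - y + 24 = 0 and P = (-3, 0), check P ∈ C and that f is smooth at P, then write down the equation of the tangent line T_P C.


Tangent line at P: 14*x - 4*y + 42 = 0.

Step 1: f(-3, 0) = 0, so P lies on C.
Step 2: partial derivatives
  f_x(x, y) = -4*x + y + 2, f_y(x, y) = x + 4*y - 1.
  f_x(P) = 14, f_y(P) = -4 (gradient nonzero, so P is smooth).
Step 3: tangent line at P: 14·(x − -3) + -4·(y − 0) = 0.
Expanding: 14*x - 4*y + 42 = 0.


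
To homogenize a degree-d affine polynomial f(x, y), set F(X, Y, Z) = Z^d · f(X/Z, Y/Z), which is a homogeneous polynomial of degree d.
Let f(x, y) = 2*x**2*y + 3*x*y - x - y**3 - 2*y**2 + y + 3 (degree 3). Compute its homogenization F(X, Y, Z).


F(X, Y, Z) = 2*X**2*Y + 3*X*Y*Z - X*Z**2 - Y**3 - 2*Y**2*Z + Y*Z**2 + 3*Z**3

deg(f) = 3.
Substitute x = X/Z, y = Y/Z into f, then multiply by Z^3.
  monomial 2·x^2·y^1 ↦ 2·X^2·Y^1·Z^0.
  monomial 3·x^1·y^1 ↦ 3·X^1·Y^1·Z^1.
  monomial -1·x^1·y^0 ↦ -1·X^1·Y^0·Z^2.
  monomial -1·x^0·y^3 ↦ -1·X^0·Y^3·Z^0.
  monomial -2·x^0·y^2 ↦ -2·X^0·Y^2·Z^1.
  monomial 1·x^0·y^1 ↦ 1·X^0·Y^1·Z^2.
  monomial 3·x^0·y^0 ↦ 3·X^0·Y^0·Z^3.
Collecting: F(X, Y, Z) = 2*X**2*Y + 3*X*Y*Z - X*Z**2 - Y**3 - 2*Y**2*Z + Y*Z**2 + 3*Z**3.


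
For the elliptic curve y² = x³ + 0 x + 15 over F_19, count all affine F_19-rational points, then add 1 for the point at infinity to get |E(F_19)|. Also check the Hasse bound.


Affine points = {(1, 4), (1, 15), (2, 2), (2, 17), (3, 2), (3, 17), (5, 8), (5, 11), (7, 4), (7, 15), (11, 4), (11, 15), (14, 2), (14, 17), (16, 8), (16, 11), (17, 8), (17, 11)}; affine count = 18; |E(F_19)| = 19.

Discriminant check: Δ ∝ 4a³ + 27b² = 4·0³ + 27·15² = 4·0 + 27·225 ≡ 14 (mod 19). Nonzero ⇒ E is nonsingular.
For each x ∈ F_19, compute rhs = x³ + 0·x + 15 mod 19, then count y ∈ F_19 with y² ≡ rhs.
  x = 0: rhs = 15, matching y values: none (0 points).
  x = 1: rhs = 16, matching y values: 4, 15 (2 points).
  x = 2: rhs = 4, matching y values: 2, 17 (2 points).
  x = 3: rhs = 4, matching y values: 2, 17 (2 points).
  x = 4: rhs = 3, matching y values: none (0 points).
  x = 5: rhs = 7, matching y values: 8, 11 (2 points).
  x = 6: rhs = 3, matching y values: none (0 points).
  x = 7: rhs = 16, matching y values: 4, 15 (2 points).
  x = 8: rhs = 14, matching y values: none (0 points).
  x = 9: rhs = 3, matching y values: none (0 points).
  x = 10: rhs = 8, matching y values: none (0 points).
  x = 11: rhs = 16, matching y values: 4, 15 (2 points).
  x = 12: rhs = 14, matching y values: none (0 points).
  x = 13: rhs = 8, matching y values: none (0 points).
  x = 14: rhs = 4, matching y values: 2, 17 (2 points).
  x = 15: rhs = 8, matching y values: none (0 points).
  x = 16: rhs = 7, matching y values: 8, 11 (2 points).
  x = 17: rhs = 7, matching y values: 8, 11 (2 points).
  x = 18: rhs = 14, matching y values: none (0 points).
Total affine count: 18.
Full point count |E(F_19)| = 18 + 1 = 19.
Hasse bound: |19 − (19+1)| = |-1| = 1 ≤ 2√19 ≈ 8.7178 ✓.


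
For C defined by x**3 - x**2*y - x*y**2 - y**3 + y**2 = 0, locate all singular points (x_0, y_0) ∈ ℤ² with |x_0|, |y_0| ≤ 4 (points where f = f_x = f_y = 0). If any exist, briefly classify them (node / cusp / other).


Singular points: {(0, 0)}; classification: cusp.

Compute partial derivatives:
  f_x = 3*x**2 - 2*x*y - y**2.
  f_y = -x**2 - 2*x*y - 3*y**2 + 2*y.
Scan x_0 ∈ {−4, ..., 4}. For each x_0, f_y(x_0, y) is a polynomial in y; find its integer roots y ∈ {−4, ..., 4}, then test f_x and f at those candidates.
  x = -4: f_y(-4, y) = -3*y**2 + 10*y - 16; no integer root y with |y| ≤ 4.
  x = -3: f_y(-3, y) = -3*y**2 + 8*y - 9; no integer root y with |y| ≤ 4.
  x = -2: f_y(-2, y) = -3*y**2 + 6*y - 4; no integer root y with |y| ≤ 4.
  x = -1: f_y(-1, y) = -3*y**2 + 4*y - 1; vanishes at y ∈ {1}. (-1, 1): f_x = 4 ≠ 0.
  x = 0: f_y(0, y) = -3*y**2 + 2*y; vanishes at y ∈ {0}. (0, 0): f_x = 0, f = 0 — SINGULAR.
  x = 1: f_y(1, y) = -3*y**2 - 1; no integer root y with |y| ≤ 4.
  x = 2: f_y(2, y) = -3*y**2 - 2*y - 4; no integer root y with |y| ≤ 4.
  x = 3: f_y(3, y) = -3*y**2 - 4*y - 9; no integer root y with |y| ≤ 4.
  x = 4: f_y(4, y) = -3*y**2 - 6*y - 16; no integer root y with |y| ≤ 4.
Only singular point on the grid: (0, 0).
Classify: substitute x = 0 + u, y = 0 + v and expand: f = u**3 - u**2*v - u*v**2 - v**3 + v**2.
No constant or linear terms (consistent with a singular point). Quadratic part: v**2. Cubic part: u**3 - u**2*v - u*v**2 - v**3.
The quadratic part v**2 is a perfect square, so there is a single (double) tangent line v = 0, i.e. y = 0. Restricting the cubic part to that line (v = 0) leaves u**3 ≠ 0, so f is not divisible by v and the branch is v² ≈ -u**3 to lowest order — this is a cusp.
Classification: cusp.


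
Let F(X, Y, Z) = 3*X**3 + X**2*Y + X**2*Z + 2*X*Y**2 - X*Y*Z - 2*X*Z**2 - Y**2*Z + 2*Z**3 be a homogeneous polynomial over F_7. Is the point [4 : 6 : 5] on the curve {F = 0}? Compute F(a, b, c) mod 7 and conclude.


F(4,6,5) ≡ 0 (mod 7); P is on the curve.

Evaluate F(4, 6, 5) term-by-term (mod 7).
  3*X**3 ↦ 3·64·1·1 = 192
  X**2*Y ↦ 1·16·6·1 = 96
  X**2*Z ↦ 1·16·1·5 = 80
  2*X*Y**2 ↦ 2·4·36·1 = 288
  -X*Y*Z ↦ -1·4·6·5 = -120
  -2*X*Z**2 ↦ -2·4·1·25 = -200
  -Y**2*Z ↦ -1·1·36·5 = -180
  2*Z**3 ↦ 2·1·1·125 = 250
Sum: F(4, 6, 5) = (192) + (96) + (80) + (288) + (-120) + (-200) + (-180) + (250) = 406.
Reducing mod 7: 406 ≡ 0 (mod 7).
Since F(a, b, c) ≡ 0 (mod 7), P lies on the curve.


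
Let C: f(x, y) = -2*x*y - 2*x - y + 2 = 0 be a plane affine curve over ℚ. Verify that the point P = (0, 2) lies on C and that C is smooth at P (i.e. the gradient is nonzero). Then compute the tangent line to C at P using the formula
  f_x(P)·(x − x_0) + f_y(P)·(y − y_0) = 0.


Tangent line at P: -6*x - y + 2 = 0.

Step 1: f(0, 2) = 0, so P lies on C.
Step 2: partial derivatives
  f_x(x, y) = -2*y - 2, f_y(x, y) = -2*x - 1.
  f_x(P) = -6, f_y(P) = -1 (gradient nonzero, so P is smooth).
Step 3: tangent line at P: -6·(x − 0) + -1·(y − 2) = 0.
Expanding: -6*x - y + 2 = 0.


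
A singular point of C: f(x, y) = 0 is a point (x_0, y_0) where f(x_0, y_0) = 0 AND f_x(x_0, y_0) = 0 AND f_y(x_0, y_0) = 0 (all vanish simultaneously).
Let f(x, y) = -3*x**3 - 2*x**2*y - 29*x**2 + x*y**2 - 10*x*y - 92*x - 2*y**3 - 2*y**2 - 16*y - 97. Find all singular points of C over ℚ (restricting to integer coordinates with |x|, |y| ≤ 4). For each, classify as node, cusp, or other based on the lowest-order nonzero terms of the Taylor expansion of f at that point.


Singular points: {(-3, -1)}; classification: cusp.

Compute partial derivatives:
  f_x = -9*x**2 - 4*x*y - 58*x + y**2 - 10*y - 92.
  f_y = -2*x**2 + 2*x*y - 10*x - 6*y**2 - 4*y - 16.
Scan x_0 ∈ {−4, ..., 4}. For each x_0, f_y(x_0, y) is a polynomial in y; find its integer roots y ∈ {−4, ..., 4}, then test f_x and f at those candidates.
  x = -4: f_y(-4, y) = -6*y**2 - 12*y - 8; no integer root y with |y| ≤ 4.
  x = -3: f_y(-3, y) = -6*y**2 - 10*y - 4; vanishes at y ∈ {-1}. (-3, -1): f_x = 0, f = 0 — SINGULAR.
  x = -2: f_y(-2, y) = -6*y**2 - 8*y - 4; no integer root y with |y| ≤ 4.
  x = -1: f_y(-1, y) = -6*y**2 - 6*y - 8; no integer root y with |y| ≤ 4.
  x = 0: f_y(0, y) = -6*y**2 - 4*y - 16; no integer root y with |y| ≤ 4.
  x = 1: f_y(1, y) = -6*y**2 - 2*y - 28; no integer root y with |y| ≤ 4.
  x = 2: f_y(2, y) = -6*y**2 - 44; no integer root y with |y| ≤ 4.
  x = 3: f_y(3, y) = -6*y**2 + 2*y - 64; no integer root y with |y| ≤ 4.
  x = 4: f_y(4, y) = -6*y**2 + 4*y - 88; no integer root y with |y| ≤ 4.
Only singular point on the grid: (-3, -1).
Classify: substitute x = -3 + u, y = -1 + v and expand: f = -3*u**3 - 2*u**2*v + u*v**2 - 2*v**3 + v**2.
No constant or linear terms (consistent with a singular point). Quadratic part: v**2. Cubic part: -3*u**3 - 2*u**2*v + u*v**2 - 2*v**3.
The quadratic part v**2 is a perfect square, so there is a single (double) tangent line v = 0, i.e. y = -1. Restricting the cubic part to that line (v = 0) leaves -3*u**3 ≠ 0, so f is not divisible by v and the branch is v² ≈ 3*u**3 to lowest order — this is a cusp.
Classification: cusp.


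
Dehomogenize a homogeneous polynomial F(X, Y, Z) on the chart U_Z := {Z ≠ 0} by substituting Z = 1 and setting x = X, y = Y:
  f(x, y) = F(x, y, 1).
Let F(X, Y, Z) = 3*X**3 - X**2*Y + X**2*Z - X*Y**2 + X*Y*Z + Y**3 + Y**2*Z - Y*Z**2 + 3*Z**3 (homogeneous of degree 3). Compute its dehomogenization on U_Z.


f(x, y) = 3*x**3 - x**2*y + x**2 - x*y**2 + x*y + y**3 + y**2 - y + 3

On U_Z we set Z = 1. Each monomial c·X^i·Y^j·Z^k in F becomes c·x^i·y^j·1^k = c·x^i·y^j.
Substituting Z = 1: F(X, Y, 1) = 3*x**3 - x**2*y + x**2 - x*y**2 + x*y + y**3 + y**2 - y + 3.
Note: deg(f) ≤ deg(F) = 3; strict inequality happens when F is divisible by Z (lost terms).


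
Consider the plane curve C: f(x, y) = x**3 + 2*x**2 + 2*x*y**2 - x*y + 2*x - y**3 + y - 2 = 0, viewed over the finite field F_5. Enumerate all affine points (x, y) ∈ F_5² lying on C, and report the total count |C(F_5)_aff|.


Affine F_5-points: {(2, 1), (3, 3), (4, 2)}; count = 3.

For each of the 25 pairs (x, y) ∈ F_5², evaluate f(x, y) mod 5. Record the zeros.
  x = 0: [0↦3, 1↦3, 2↦2, 3↦4, 4↦3]  zeros at y ∈ ∅
  x = 1: [0↦3, 1↦4, 2↦3, 3↦4, 4↦1]  zeros at y ∈ ∅
  x = 2: [0↦3, 1↦0, 2↦4, 3↦4, 4↦4]  zeros at y ∈ {1}
  x = 3: [0↦4, 1↦2, 2↦1, 3↦0, 4↦3]  zeros at y ∈ {3}
  x = 4: [0↦2, 1↦1, 2↦0, 3↦3, 4↦4]  zeros at y ∈ {2}
Collecting zeros: affine points = {(2, 1), (3, 3), (4, 2)}.
Total count |C(F_5)_aff| = 3.


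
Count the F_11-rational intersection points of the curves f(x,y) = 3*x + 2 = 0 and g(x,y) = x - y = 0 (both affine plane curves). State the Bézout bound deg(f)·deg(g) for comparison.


Common zeros: {(3, 3)}; count = 1; Bézout bound = 1.

deg(f) = 1, deg(g) = 1, so Bézout bound = 1.
Scan x ∈ F_11. For each x, list the y ∈ F_11 with f(x, y) ≡ 0 and those with g(x, y) ≡ 0 (mod 11); the common zeros in that column are the intersection.
  x = 0: f ≡ 0 at y ∈ ∅; g ≡ 0 at y ∈ {0}; common: ∅.
  x = 1: f ≡ 0 at y ∈ ∅; g ≡ 0 at y ∈ {1}; common: ∅.
  x = 2: f ≡ 0 at y ∈ ∅; g ≡ 0 at y ∈ {2}; common: ∅.
  x = 3: f ≡ 0 at y ∈ {0, 1, 2, 3, 4, 5, 6, 7, 8, 9, 10}; g ≡ 0 at y ∈ {3}; common: {3}.
  x = 4: f ≡ 0 at y ∈ ∅; g ≡ 0 at y ∈ {4}; common: ∅.
  x = 5: f ≡ 0 at y ∈ ∅; g ≡ 0 at y ∈ {5}; common: ∅.
  x = 6: f ≡ 0 at y ∈ ∅; g ≡ 0 at y ∈ {6}; common: ∅.
  x = 7: f ≡ 0 at y ∈ ∅; g ≡ 0 at y ∈ {7}; common: ∅.
  x = 8: f ≡ 0 at y ∈ ∅; g ≡ 0 at y ∈ {8}; common: ∅.
  x = 9: f ≡ 0 at y ∈ ∅; g ≡ 0 at y ∈ {9}; common: ∅.
  x = 10: f ≡ 0 at y ∈ ∅; g ≡ 0 at y ∈ {10}; common: ∅.
Collecting: common zeros = {(3, 3)}, so the count is 1.
Comparison with the Bézout bound: 1 ≤ 1 = deg(f)·deg(g), as expected for curves with no common component (the bound is attained).


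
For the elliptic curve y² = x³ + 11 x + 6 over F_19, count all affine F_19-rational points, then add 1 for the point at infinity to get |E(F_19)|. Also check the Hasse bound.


Affine points = {(0, 5), (0, 14), (2, 6), (2, 13), (3, 3), (3, 16), (4, 0), (8, 6), (8, 13), (9, 6), (9, 13), (12, 2), (12, 17), (13, 3), (13, 16), (14, 4), (14, 15)}; affine count = 17; |E(F_19)| = 18.

Discriminant check: Δ ∝ 4a³ + 27b² = 4·11³ + 27·6² = 4·1331 + 27·36 ≡ 7 (mod 19). Nonzero ⇒ E is nonsingular.
For each x ∈ F_19, compute rhs = x³ + 11·x + 6 mod 19, then count y ∈ F_19 with y² ≡ rhs.
  x = 0: rhs = 6, matching y values: 5, 14 (2 points).
  x = 1: rhs = 18, matching y values: none (0 points).
  x = 2: rhs = 17, matching y values: 6, 13 (2 points).
  x = 3: rhs = 9, matching y values: 3, 16 (2 points).
  x = 4: rhs = 0, matching y values: 0 (1 points).
  x = 5: rhs = 15, matching y values: none (0 points).
  x = 6: rhs = 3, matching y values: none (0 points).
  x = 7: rhs = 8, matching y values: none (0 points).
  x = 8: rhs = 17, matching y values: 6, 13 (2 points).
  x = 9: rhs = 17, matching y values: 6, 13 (2 points).
  x = 10: rhs = 14, matching y values: none (0 points).
  x = 11: rhs = 14, matching y values: none (0 points).
  x = 12: rhs = 4, matching y values: 2, 17 (2 points).
  x = 13: rhs = 9, matching y values: 3, 16 (2 points).
  x = 14: rhs = 16, matching y values: 4, 15 (2 points).
  x = 15: rhs = 12, matching y values: none (0 points).
  x = 16: rhs = 3, matching y values: none (0 points).
  x = 17: rhs = 14, matching y values: none (0 points).
  x = 18: rhs = 13, matching y values: none (0 points).
Total affine count: 17.
Full point count |E(F_19)| = 17 + 1 = 18.
Hasse bound: |18 − (19+1)| = |-2| = 2 ≤ 2√19 ≈ 8.7178 ✓.


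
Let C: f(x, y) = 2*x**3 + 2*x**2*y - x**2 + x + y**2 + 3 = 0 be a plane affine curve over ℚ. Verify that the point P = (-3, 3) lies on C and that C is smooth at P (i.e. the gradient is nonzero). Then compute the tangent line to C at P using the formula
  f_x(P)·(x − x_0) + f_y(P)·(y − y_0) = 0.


Tangent line at P: 25*x + 24*y + 3 = 0.

Step 1: f(-3, 3) = 0, so P lies on C.
Step 2: partial derivatives
  f_x(x, y) = 6*x**2 + 4*x*y - 2*x + 1, f_y(x, y) = 2*x**2 + 2*y.
  f_x(P) = 25, f_y(P) = 24 (gradient nonzero, so P is smooth).
Step 3: tangent line at P: 25·(x − -3) + 24·(y − 3) = 0.
Expanding: 25*x + 24*y + 3 = 0.


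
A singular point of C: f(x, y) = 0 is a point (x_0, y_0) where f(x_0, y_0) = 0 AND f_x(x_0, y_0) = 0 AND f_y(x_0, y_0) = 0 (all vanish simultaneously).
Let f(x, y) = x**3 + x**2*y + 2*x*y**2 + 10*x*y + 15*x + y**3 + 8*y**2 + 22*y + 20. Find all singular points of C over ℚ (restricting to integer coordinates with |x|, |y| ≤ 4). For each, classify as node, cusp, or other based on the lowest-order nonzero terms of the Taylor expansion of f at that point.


Singular points: {(1, -3)}; classification: cusp.

Compute partial derivatives:
  f_x = 3*x**2 + 2*x*y + 2*y**2 + 10*y + 15.
  f_y = x**2 + 4*x*y + 10*x + 3*y**2 + 16*y + 22.
Scan x_0 ∈ {−4, ..., 4}. For each x_0, f_y(x_0, y) is a polynomial in y; find its integer roots y ∈ {−4, ..., 4}, then test f_x and f at those candidates.
  x = -4: f_y(-4, y) = 3*y**2 - 2; no integer root y with |y| ≤ 4.
  x = -3: f_y(-3, y) = 3*y**2 + 4*y + 1; vanishes at y ∈ {-1}. (-3, -1): f_x = 40 ≠ 0.
  x = -2: f_y(-2, y) = 3*y**2 + 8*y + 6; no integer root y with |y| ≤ 4.
  x = -1: f_y(-1, y) = 3*y**2 + 12*y + 13; no integer root y with |y| ≤ 4.
  x = 0: f_y(0, y) = 3*y**2 + 16*y + 22; no integer root y with |y| ≤ 4.
  x = 1: f_y(1, y) = 3*y**2 + 20*y + 33; vanishes at y ∈ {-3}. (1, -3): f_x = 0, f = 0 — SINGULAR.
  x = 2: f_y(2, y) = 3*y**2 + 24*y + 46; no integer root y with |y| ≤ 4.
  x = 3: f_y(3, y) = 3*y**2 + 28*y + 61; no integer root y with |y| ≤ 4.
  x = 4: f_y(4, y) = 3*y**2 + 32*y + 78; no integer root y with |y| ≤ 4.
Only singular point on the grid: (1, -3).
Classify: substitute x = 1 + u, y = -3 + v and expand: f = u**3 + u**2*v + 2*u*v**2 + v**3 + v**2.
No constant or linear terms (consistent with a singular point). Quadratic part: v**2. Cubic part: u**3 + u**2*v + 2*u*v**2 + v**3.
The quadratic part v**2 is a perfect square, so there is a single (double) tangent line v = 0, i.e. y = -3. Restricting the cubic part to that line (v = 0) leaves u**3 ≠ 0, so f is not divisible by v and the branch is v² ≈ -u**3 to lowest order — this is a cusp.
Classification: cusp.


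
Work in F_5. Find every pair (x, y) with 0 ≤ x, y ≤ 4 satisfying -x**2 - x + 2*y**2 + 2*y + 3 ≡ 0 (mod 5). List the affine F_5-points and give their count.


Affine F_5-points: {(0, 2), (1, 1), (1, 3), (3, 1), (3, 3), (4, 2)}; count = 6.

For each of the 25 pairs (x, y) ∈ F_5², evaluate f(x, y) mod 5. Record the zeros.
  x = 0: [0↦3, 1↦2, 2↦0, 3↦2, 4↦3]  zeros at y ∈ {2}
  x = 1: [0↦1, 1↦0, 2↦3, 3↦0, 4↦1]  zeros at y ∈ {1, 3}
  x = 2: [0↦2, 1↦1, 2↦4, 3↦1, 4↦2]  zeros at y ∈ ∅
  x = 3: [0↦1, 1↦0, 2↦3, 3↦0, 4↦1]  zeros at y ∈ {1, 3}
  x = 4: [0↦3, 1↦2, 2↦0, 3↦2, 4↦3]  zeros at y ∈ {2}
Collecting zeros: affine points = {(0, 2), (1, 1), (1, 3), (3, 1), (3, 3), (4, 2)}.
Total count |C(F_5)_aff| = 6.


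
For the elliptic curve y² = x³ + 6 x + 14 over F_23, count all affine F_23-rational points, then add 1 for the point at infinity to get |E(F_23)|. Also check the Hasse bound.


Affine points = {(3, 6), (3, 17), (5, 10), (5, 13), (6, 6), (6, 17), (7, 10), (7, 13), (10, 4), (10, 19), (11, 10), (11, 13), (13, 9), (13, 14), (14, 6), (14, 17), (15, 11), (15, 12), (19, 8), (19, 15)}; affine count = 20; |E(F_23)| = 21.

Discriminant check: Δ ∝ 4a³ + 27b² = 4·6³ + 27·14² = 4·216 + 27·196 ≡ 15 (mod 23). Nonzero ⇒ E is nonsingular.
For each x ∈ F_23, compute rhs = x³ + 6·x + 14 mod 23, then count y ∈ F_23 with y² ≡ rhs.
  x = 0: rhs = 14, matching y values: none (0 points).
  x = 1: rhs = 21, matching y values: none (0 points).
  x = 2: rhs = 11, matching y values: none (0 points).
  x = 3: rhs = 13, matching y values: 6, 17 (2 points).
  x = 4: rhs = 10, matching y values: none (0 points).
  x = 5: rhs = 8, matching y values: 10, 13 (2 points).
  x = 6: rhs = 13, matching y values: 6, 17 (2 points).
  x = 7: rhs = 8, matching y values: 10, 13 (2 points).
  x = 8: rhs = 22, matching y values: none (0 points).
  x = 9: rhs = 15, matching y values: none (0 points).
  x = 10: rhs = 16, matching y values: 4, 19 (2 points).
  x = 11: rhs = 8, matching y values: 10, 13 (2 points).
  x = 12: rhs = 20, matching y values: none (0 points).
  x = 13: rhs = 12, matching y values: 9, 14 (2 points).
  x = 14: rhs = 13, matching y values: 6, 17 (2 points).
  x = 15: rhs = 6, matching y values: 11, 12 (2 points).
  x = 16: rhs = 20, matching y values: none (0 points).
  x = 17: rhs = 15, matching y values: none (0 points).
  x = 18: rhs = 20, matching y values: none (0 points).
  x = 19: rhs = 18, matching y values: 8, 15 (2 points).
  x = 20: rhs = 15, matching y values: none (0 points).
  x = 21: rhs = 17, matching y values: none (0 points).
  x = 22: rhs = 7, matching y values: none (0 points).
Total affine count: 20.
Full point count |E(F_23)| = 20 + 1 = 21.
Hasse bound: |21 − (23+1)| = |-3| = 3 ≤ 2√23 ≈ 9.5917 ✓.


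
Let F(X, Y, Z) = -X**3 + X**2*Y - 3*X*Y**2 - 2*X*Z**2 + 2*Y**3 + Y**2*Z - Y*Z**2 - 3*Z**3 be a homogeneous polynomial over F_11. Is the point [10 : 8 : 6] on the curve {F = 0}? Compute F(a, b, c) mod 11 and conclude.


F(10,8,6) ≡ 8 (mod 11); P is NOT on the curve.

Evaluate F(10, 8, 6) term-by-term (mod 11).
  -X**3 ↦ -1·1000·1·1 = -1000
  X**2*Y ↦ 1·100·8·1 = 800
  -3*X*Y**2 ↦ -3·10·64·1 = -1920
  -2*X*Z**2 ↦ -2·10·1·36 = -720
  2*Y**3 ↦ 2·1·512·1 = 1024
  Y**2*Z ↦ 1·1·64·6 = 384
  -Y*Z**2 ↦ -1·1·8·36 = -288
  -3*Z**3 ↦ -3·1·1·216 = -648
Sum: F(10, 8, 6) = (-1000) + (800) + (-1920) + (-720) + (1024) + (384) + (-288) + (-648) = -2368.
Reducing mod 11: -2368 ≡ 8 (mod 11).
Since F(a, b, c) ≡ 8 ≠ 0 (mod 11), P does NOT lie on the curve.
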